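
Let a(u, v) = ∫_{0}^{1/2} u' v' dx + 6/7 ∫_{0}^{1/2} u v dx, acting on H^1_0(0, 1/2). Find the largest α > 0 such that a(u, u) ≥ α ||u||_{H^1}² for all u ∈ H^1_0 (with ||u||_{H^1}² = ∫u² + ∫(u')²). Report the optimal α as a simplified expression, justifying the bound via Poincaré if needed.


α = 2*(3 + 14*π^2)/(7*(1 + 4*π^2))

Coercivity of a(·,·) on H^1_0(0, 1/2) means a(u, u) ≥ α ||u||_{H^1}² for every u ∈ H^1_0.
The interval has length L = 1/2, and Poincaré/coercivity depend only on L. Here a(u, u) = ∫(u')² + (6/7)·∫u².
Here 0 < c = 6/7 < 1. The condition a(u,u) ≥ α||u||_{H^1}² reads (1−α)∫(u')² ≥ (α−c)∫u². Any admissible α is ≤ 1 (rapidly oscillating u have ∫u²/∫(u')² → 0), and α = 1 would force 0 ≥ (1−c)∫u², impossible since c < 1; so 1−α > 0. By the sharp Poincaré inequality on H^1_0 of an interval of length L, ∫(u')² ≥ (π/L)²∫u² with equality for the first sine mode sin(π(x−x₀)/L) (x₀ the left endpoint), so the inequality holds for all u iff (1−α)(π/L)² ≥ α − c, i.e. α ≤ ((π/L)² + c)/((π/L)² + 1) = (1 + c(L/π)²)/(1 + (L/π)²). With (π/L)² = 4*π^2 and c = 6/7, the largest admissible constant is α = ((π/L)² + c)/((π/L)² + 1).
Simplifying, α = 2*(3 + 14*π^2)/(7*(1 + 4*π^2)).


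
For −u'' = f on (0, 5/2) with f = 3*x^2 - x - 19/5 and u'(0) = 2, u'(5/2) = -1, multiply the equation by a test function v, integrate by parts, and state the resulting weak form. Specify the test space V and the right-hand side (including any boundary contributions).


V = H^1(0, 5/2) (v unrestricted at boundary; u is determined up to an additive constant); weak form: ∫_0^5/2 u'v' dx = ∫_0^5/2 (3*x^2 - x - 19/5) v dx − v(5/2) − 2·v(0) for all v ∈ V.

Multiply both sides by a test function v and integrate from 0 to 5/2:
  ∫_0^5/2 −u''(x) v(x) dx = ∫_0^5/2 f(x) v(x) dx.
Integrate the LHS by parts once:
  ∫_0^5/2 −u'' v dx = −[u'(x) v(x)]_0^5/2 + ∫_0^5/2 u'(x) v'(x) dx.
Thus ∫_0^5/2 u'(x) v'(x) dx = ∫_0^5/2 f(x) v(x) dx + [u'(x) v(x)]_0^5/2.
Choose V so that boundary terms are either known or forced to vanish.
u has inhomogeneous Neumann u'(0) = 2, u'(5/2) = -1. [u' v]_0^5/2 = (-1)·v(5/2) − (2)·v(0) = − v(5/2) − 2·v(0). Take V = H^1(0, 5/2); boundary term becomes part of RHS.
Weak formulation: find u (satisfying any essential BC) such that ∫_0^5/2 u'(x) v'(x) dx = ∫_0^5/2 f v dx − v(5/2) − 2·v(0) for all v ∈ V (Neumann data are natural BCs: they enter the RHS as boundary terms).
Substituting f(x) = 3*x^2 - x - 19/5, the right-hand side is ∫_0^5/2 (3*x^2 - x - 19/5) v dx − v(5/2) − 2·v(0).
Compatibility check (pure Neumann): taking v ≡ 1 ∈ V gives 0 = ∫_0^5/2 f dx + (-1) − (2), i.e. ∫_0^5/2 f dx must equal u'(0) − u'(5/2) = 3. Indeed ∫_0^5/2 (3*x^2 - x - 19/5) dx = 3, so the data are compatible. The solution is then unique only up to an additive constant (fix it e.g. by requiring ∫_0^5/2 u dx = 0).


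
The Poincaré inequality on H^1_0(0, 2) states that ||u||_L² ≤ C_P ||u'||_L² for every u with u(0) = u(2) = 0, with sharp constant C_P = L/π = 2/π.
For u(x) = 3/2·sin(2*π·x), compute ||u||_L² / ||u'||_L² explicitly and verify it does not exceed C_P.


||u||_L² / ||u'||_L² = 1/(2*π) < C_P = 2/π.

u(x) = 3/2·sin(2*π·x), so u'(x) = 3*π*cos(2*π*x).
Writing u(x) = A·sin(kπx/L) with A = 3/2 and k = 4, use ∫_0^L sin²(kπx/L) dx = L/2 and ∫_0^L cos²(kπx/L) dx = L/2.
u² = 9/4·sin²(2*π·x) and (u')² = 9*π^2·cos²(2*π·x), and each of sin², cos² integrates to L/2 = 1 over (0, 2).
∫_0^2 u² dx = 9/4, so ||u||_L² = 3/2.
∫_0^2 (u')² dx = 9*π^2, so ||u'||_L² = 3*π.
Ratio ||u||_L² / ||u'||_L² = 1/(2*π).
Sharp Poincaré constant on H^1_0(0, 2) is C_P = L/π = 2/π, achieved by sin(π/2·x).
This is the k = 4 harmonic; the ratio L/(kπ) is strictly less than C_P = L/π, consistent with the sharp inequality ||u||_L² ≤ C_P ||u'||_L².


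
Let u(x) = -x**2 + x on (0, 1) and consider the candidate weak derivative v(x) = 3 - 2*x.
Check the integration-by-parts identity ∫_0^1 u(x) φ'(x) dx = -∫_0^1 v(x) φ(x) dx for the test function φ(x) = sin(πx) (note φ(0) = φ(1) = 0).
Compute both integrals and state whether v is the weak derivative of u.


LHS = 0, RHS = -4/π. No, v is not the weak derivative of u.

u(x) = -x**2 + x, classical derivative u'(x) = 1 - 2*x.
φ(x) = sin(πx), so φ'(x) = π*cos(π*x).
Note φ(0) = φ(1) = 0, so the boundary term u·φ vanishes.
LHS = ∫_0^1 u(x) φ'(x) dx = ∫_0^1 (-π*x^2*cos(π*x) + π*x*cos(π*x)) dx. Term by term:
  ∫_0^1 π*x*cos(π*x) dx = -2/π;  ∫_0^1 -π*x^2*cos(π*x) dx = 2/π.
Sum: -2/π + 2/π = 0.
So LHS = 0.
∫_0^1 v(x) φ(x) dx = ∫_0^1 (-2*x*sin(π*x) + 3*sin(π*x)) dx. Term by term:
  ∫_0^1 3*sin(π*x) dx = 6/π;  ∫_0^1 -2*x*sin(π*x) dx = -2/π.
Sum: 6/π − 2/π = 4/π.
So RHS = -∫_0^1 v(x) φ(x) dx = -4/π.
LHS − RHS = 4/π ≠ 0, so the identity fails.
(For a valid weak derivative the identity must hold for EVERY test function, in particular this one. The failure shows v is NOT the weak derivative of u.)
Correct weak derivative would be u'(x) = 1 - 2*x.


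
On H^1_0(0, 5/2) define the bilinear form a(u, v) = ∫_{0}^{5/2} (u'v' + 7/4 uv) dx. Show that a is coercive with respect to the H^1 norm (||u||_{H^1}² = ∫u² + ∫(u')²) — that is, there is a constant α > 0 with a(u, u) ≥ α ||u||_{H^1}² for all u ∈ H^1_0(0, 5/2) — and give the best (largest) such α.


α = 1

Coercivity of a(·,·) on H^1_0(0, 5/2) means a(u, u) ≥ α ||u||_{H^1}² for every u ∈ H^1_0.
The interval has length L = 5/2, and Poincaré/coercivity depend only on L. Here a(u, u) = ∫(u')² + (7/4)·∫u².
Here c = 7/4 ≥ 1, so a(u,u) = ∫(u')² + c∫u² ≥ ∫(u')² + ∫u² = ||u||_{H^1}², i.e. α = 1 works. No larger α is possible: a(u,u) ≥ α||u||_{H^1}² means (1−α)∫(u')² ≥ (α−c)∫u², and for the modes u_n = sin(nπ(x−x₀)/L) (x₀ the left endpoint) one has ∫u_n²/∫(u_n')² = (L/(nπ))² → 0, so a(u_n,u_n)/||u_n||_{H^1}² → 1. Hence the optimal constant is α = 1.
Therefore α = 1.


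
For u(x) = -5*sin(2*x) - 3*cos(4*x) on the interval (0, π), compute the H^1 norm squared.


||u||_{H^1(0,π)}^2 = 139*π

u'(x) = 12*sin(4*x) - 10*cos(2*x).
Expand u² and (u')² and integrate term by term on (0, π), using: for integers n ≥ 1, ∫_0^π sin²(nx) dx = ∫_0^π cos²(nx) dx = π/2; for n ≠ n', ∫_0^π sin(nx)sin(n'x) dx = ∫_0^π cos(nx)cos(n'x) dx = 0; and by product-to-sum, ∫_0^π sin(nx)cos(n'x) dx = ½∫_0^π [sin((n+n')x) + sin((n−n')x)] dx, which is 0 when n+n' is even and 2n/(n²−n'²) when n+n' is odd (it need not vanish on (0, π)).
  u² squared terms: (-5)²·∫sin(2x)² dx = 25·π/2 = 25*π/2;  (-3)²·∫cos(4x)² dx = 9·π/2 = 9*π/2.
  u² cross terms: 2·(-5)·(-3)·∫sin(2x)·cos(4x) dx = 30·(0) = 0.
  So ∫_0^π u² dx = 25*π/2 + 9*π/2 + 0 = 17*π.
  (u')² squared terms: (-10)²·∫cos(2x)² dx = 100·π/2 = 50*π;  (12)²·∫sin(4x)² dx = 144·π/2 = 72*π.
  (u')² cross terms: 2·(-10)·(12)·∫cos(2x)·sin(4x) dx = -240·(0) = 0.
  So ∫_0^π (u')² dx = 50*π + 72*π + 0 = 122*π.
||u||_{H^1}^2 = (17*π) + (122*π) = 139*π.


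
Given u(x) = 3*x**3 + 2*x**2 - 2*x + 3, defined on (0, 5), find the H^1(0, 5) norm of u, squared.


||u||_{H^1}^2 = 7966655/42

The H^1 norm (squared) on an interval (0, L) is
  ||u||_{H^1}^2 = ∫_0^L u(x)^2 dx + ∫_0^L u'(x)^2 dx.
Compute u'(x) = 9*x**2 + 4*x - 2.
Then u(x)^2 = 9*x**6 + 12*x**5 - 8*x**4 + 10*x**3 + 16*x**2 - 12*x + 9 and u'(x)^2 = 81*x**4 + 72*x**3 - 20*x**2 - 16*x + 4.
Integrate each monomial from 0 to 5 using ∫_0^5 c·x^n dx = c·5^(n+1)/(n+1):
  ∫_0^5 u(x)^2 dx = ∫_0^5 (9*x^6 + 12*x^5 - 8*x^4 + 10*x^3 + 16*x^2 - 12*x + 9) dx. Term by term:
    ∫_0^5 9*x^6 dx = 703125/7;  ∫_0^5 12*x^5 dx = 31250;  ∫_0^5 -8*x^4 dx = -5000;
    ∫_0^5 10*x^3 dx = 3125/2;  ∫_0^5 16*x^2 dx = 2000/3;  ∫_0^5 -12*x dx = -150;
    ∫_0^5 9 dx = 45.
  Sum: 703125/7 + 31250 − 5000 + 3125/2 + 2000/3 − 150 + 45 = 5410465/42.
  ∫_0^5 u'(x)^2 dx = ∫_0^5 (81*x^4 + 72*x^3 - 20*x^2 - 16*x + 4) dx. Term by term:
    ∫_0^5 81*x^4 dx = 50625;  ∫_0^5 72*x^3 dx = 11250;  ∫_0^5 -20*x^2 dx = -2500/3;
    ∫_0^5 -16*x dx = -200;  ∫_0^5 4 dx = 20.
  Sum: 50625 + 11250 − 2500/3 − 200 + 20 = 182585/3.
Adding: ||u||_{H^1}^2 = 5410465/42 + 182585/3 = 7966655/42.


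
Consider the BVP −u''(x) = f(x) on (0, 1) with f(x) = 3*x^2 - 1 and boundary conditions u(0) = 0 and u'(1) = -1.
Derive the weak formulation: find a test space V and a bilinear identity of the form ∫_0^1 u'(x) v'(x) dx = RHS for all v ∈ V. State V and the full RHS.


V = {v ∈ H^1(0, 1) : v(0) = 0} (test functions vanish at x = 0 where u is specified); weak form: ∫_0^1 u'v' dx = ∫_0^1 (3*x^2 - 1) v dx − v(1) for all v ∈ V.

Multiply both sides by a test function v and integrate from 0 to 1:
  ∫_0^1 −u''(x) v(x) dx = ∫_0^1 f(x) v(x) dx.
Integrate the LHS by parts once:
  ∫_0^1 −u'' v dx = −[u'(x) v(x)]_0^1 + ∫_0^1 u'(x) v'(x) dx.
Thus ∫_0^1 u'(x) v'(x) dx = ∫_0^1 f(x) v(x) dx + [u'(x) v(x)]_0^1.
Choose V so that boundary terms are either known or forced to vanish.
Mixed BC: u(0) = 0 (Dirichlet) and u'(1) = -1 (Neumann). Define V = {v ∈ H^1(0, 1) : v(0) = 0}. Then [u' v]_0^1 = u'(1)·v(1) − u'(0)·0 = − v(1).
Weak formulation: find u (satisfying any essential BC) such that ∫_0^1 u'(x) v'(x) dx = ∫_0^1 f v dx − v(1) for all v ∈ V (Dirichlet at 0 absorbed into V; Neumann datum at x = 1 contributes the boundary term).
Substituting f(x) = 3*x^2 - 1, the right-hand side is ∫_0^1 (3*x^2 - 1) v dx − v(1).


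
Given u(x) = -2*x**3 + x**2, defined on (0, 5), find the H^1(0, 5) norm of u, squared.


||u||_{H^1}^2 = 376375/7

The H^1 norm (squared) on an interval (0, L) is
  ||u||_{H^1}^2 = ∫_0^L u(x)^2 dx + ∫_0^L u'(x)^2 dx.
Compute u'(x) = -6*x**2 + 2*x.
Then u(x)^2 = 4*x**6 - 4*x**5 + x**4 and u'(x)^2 = 36*x**4 - 24*x**3 + 4*x**2.
Integrate each monomial from 0 to 5 using ∫_0^5 c·x^n dx = c·5^(n+1)/(n+1):
  ∫_0^5 u(x)^2 dx = ∫_0^5 (4*x^6 - 4*x^5 + x^4) dx. Term by term:
    ∫_0^5 4*x^6 dx = 312500/7;  ∫_0^5 -4*x^5 dx = -31250/3;  ∫_0^5 x^4 dx = 625.
  Sum: 312500/7 − 31250/3 + 625 = 731875/21.
  ∫_0^5 u'(x)^2 dx = ∫_0^5 (36*x^4 - 24*x^3 + 4*x^2) dx. Term by term:
    ∫_0^5 36*x^4 dx = 22500;  ∫_0^5 -24*x^3 dx = -3750;  ∫_0^5 4*x^2 dx = 500/3.
  Sum: 22500 − 3750 + 500/3 = 56750/3.
Adding: ||u||_{H^1}^2 = 731875/21 + 56750/3 = 376375/7.


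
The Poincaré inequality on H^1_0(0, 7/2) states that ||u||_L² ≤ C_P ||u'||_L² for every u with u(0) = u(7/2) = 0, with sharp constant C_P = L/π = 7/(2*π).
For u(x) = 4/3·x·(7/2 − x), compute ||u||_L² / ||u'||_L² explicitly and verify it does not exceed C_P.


||u||_L² / ||u'||_L² = 7*sqrt(10)/20 < C_P = 7/(2*π).

u(x) = 4/3·x·(7/2 − x), so u'(x) = 14/3 - 8*x/3.
u(x) = 4/3·x·(7/2 − x) vanishes at x = 0 and x = 7/2, so u ∈ H^1_0(0, 7/2). Differentiate via the product rule and integrate the resulting polynomials term by term.
  ∫_0^7/2 u² dx = ∫_0^7/2 (16*x^4/9 - 112*x^3/9 + 196*x^2/9) dx. Term by term:
    ∫_0^7/2 16*x^4/9 dx = 16807/90;  ∫_0^7/2 -112*x^3/9 dx = -16807/36;  ∫_0^7/2 196*x^2/9 dx = 16807/54.
  Sum: 16807/90 − 16807/36 + 16807/54 = 16807/540.
  ∫_0^7/2 (u')² dx = ∫_0^7/2 (64*x^2/9 - 224*x/9 + 196/9) dx. Term by term:
    ∫_0^7/2 64*x^2/9 dx = 2744/27;  ∫_0^7/2 -224*x/9 dx = -1372/9;  ∫_0^7/2 196/9 dx = 686/9.
  Sum: 2744/27 − 1372/9 + 686/9 = 686/27.
∫_0^7/2 u² dx = 16807/540, so ||u||_L² = 49*sqrt(105)/90.
∫_0^7/2 (u')² dx = 686/27, so ||u'||_L² = 7*sqrt(42)/9.
Ratio ||u||_L² / ||u'||_L² = 7*sqrt(10)/20.
Sharp Poincaré constant on H^1_0(0, 7/2) is C_P = L/π = 7/(2*π), achieved by sin(2*π/7·x).
A polynomial bump cannot attain the sharp Poincaré constant (only the first sine eigenfunction does), so the ratio is strictly less than C_P, consistent with ||u||_L² ≤ C_P ||u'||_L².


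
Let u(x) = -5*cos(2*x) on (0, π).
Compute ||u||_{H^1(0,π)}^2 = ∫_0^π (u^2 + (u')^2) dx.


||u||_{H^1(0,π)}^2 = 125*π/2

u'(x) = 10*sin(2*x).
Expand u² and (u')² and integrate term by term on (0, π), using: for integers n ≥ 1, ∫_0^π sin²(nx) dx = ∫_0^π cos²(nx) dx = π/2; for n ≠ n', ∫_0^π sin(nx)sin(n'x) dx = ∫_0^π cos(nx)cos(n'x) dx = 0; and by product-to-sum, ∫_0^π sin(nx)cos(n'x) dx = ½∫_0^π [sin((n+n')x) + sin((n−n')x)] dx, which is 0 when n+n' is even and 2n/(n²−n'²) when n+n' is odd (it need not vanish on (0, π)).
  u² squared terms: (-5)²·∫cos(2x)² dx = 25·π/2 = 25*π/2.
  So ∫_0^π u² dx = 25*π/2.
  (u')² squared terms: (10)²·∫sin(2x)² dx = 100·π/2 = 50*π.
  So ∫_0^π (u')² dx = 50*π.
||u||_{H^1}^2 = (25*π/2) + (50*π) = 125*π/2.


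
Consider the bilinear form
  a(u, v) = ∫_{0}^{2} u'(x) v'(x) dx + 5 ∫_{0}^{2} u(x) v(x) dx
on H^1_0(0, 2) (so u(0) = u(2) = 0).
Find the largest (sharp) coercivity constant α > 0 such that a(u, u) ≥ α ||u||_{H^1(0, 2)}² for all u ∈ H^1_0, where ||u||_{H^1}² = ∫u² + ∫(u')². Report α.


α = 1

Coercivity of a(·,·) on H^1_0(0, 2) means a(u, u) ≥ α ||u||_{H^1}² for every u ∈ H^1_0.
The interval has length L = 2, and Poincaré/coercivity depend only on L. Here a(u, u) = ∫(u')² + (5)·∫u².
Here c = 5 ≥ 1, so a(u,u) = ∫(u')² + c∫u² ≥ ∫(u')² + ∫u² = ||u||_{H^1}², i.e. α = 1 works. No larger α is possible: a(u,u) ≥ α||u||_{H^1}² means (1−α)∫(u')² ≥ (α−c)∫u², and for the modes u_n = sin(nπ(x−x₀)/L) (x₀ the left endpoint) one has ∫u_n²/∫(u_n')² = (L/(nπ))² → 0, so a(u_n,u_n)/||u_n||_{H^1}² → 1. Hence the optimal constant is α = 1.
Therefore α = 1.


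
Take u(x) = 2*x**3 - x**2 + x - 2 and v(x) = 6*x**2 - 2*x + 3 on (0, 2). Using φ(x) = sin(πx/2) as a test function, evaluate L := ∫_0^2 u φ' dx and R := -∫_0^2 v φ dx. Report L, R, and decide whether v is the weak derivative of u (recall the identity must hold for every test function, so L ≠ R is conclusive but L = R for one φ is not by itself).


LHS = -44/π + 192/π^3, RHS = -52/π + 192/π^3. No, v is not the weak derivative of u.

u(x) = 2*x**3 - x**2 + x - 2, classical derivative u'(x) = 6*x**2 - 2*x + 1.
φ(x) = sin(πx/2), so φ'(x) = π*cos(π*x/2)/2.
Note φ(0) = φ(2) = 0, so the boundary term u·φ vanishes.
LHS = ∫_0^2 u(x) φ'(x) dx = ∫_0^2 (π*x^3*cos(π*x/2) - π*x^2*cos(π*x/2)/2 + π*x*cos(π*x/2)/2 - π*cos(π*x/2)) dx. Term by term:
  ∫_0^2 -π*cos(π*x/2) dx = 0;  ∫_0^2 π*x^3*cos(π*x/2) dx = -48/π + 192/π^3;  ∫_0^2 π*x*cos(π*x/2)/2 dx = -4/π;
  ∫_0^2 -π*x^2*cos(π*x/2)/2 dx = 8/π.
Sum: 0 + -48/π + 192/π^3 − 4/π + 8/π = -44/π + 192/π^3.
So LHS = -44/π + 192/π^3.
∫_0^2 v(x) φ(x) dx = ∫_0^2 (6*x^2*sin(π*x/2) - 2*x*sin(π*x/2) + 3*sin(π*x/2)) dx. Term by term:
  ∫_0^2 3*sin(π*x/2) dx = 12/π;  ∫_0^2 -2*x*sin(π*x/2) dx = -8/π;  ∫_0^2 6*x^2*sin(π*x/2) dx = -192/π^3 + 48/π.
Sum: 12/π − 8/π + -192/π^3 + 48/π = -192/π^3 + 52/π.
So RHS = -∫_0^2 v(x) φ(x) dx = -52/π + 192/π^3.
LHS − RHS = 8/π ≠ 0, so the identity fails.
(For a valid weak derivative the identity must hold for EVERY test function, in particular this one. The failure shows v is NOT the weak derivative of u.)
Correct weak derivative would be u'(x) = 6*x**2 - 2*x + 1.


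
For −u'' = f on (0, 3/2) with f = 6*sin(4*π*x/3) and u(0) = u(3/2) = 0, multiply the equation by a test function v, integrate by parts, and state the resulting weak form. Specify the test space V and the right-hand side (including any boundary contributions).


V = H^1_0(0, 3/2) (so v(0) = v(3/2) = 0); weak form: ∫_0^3/2 u'v' dx = ∫_0^3/2 (6*sin(4*π*x/3)) v dx for all v ∈ V.

Multiply both sides by a test function v and integrate from 0 to 3/2:
  ∫_0^3/2 −u''(x) v(x) dx = ∫_0^3/2 f(x) v(x) dx.
Integrate the LHS by parts once:
  ∫_0^3/2 −u'' v dx = −[u'(x) v(x)]_0^3/2 + ∫_0^3/2 u'(x) v'(x) dx.
Thus ∫_0^3/2 u'(x) v'(x) dx = ∫_0^3/2 f(x) v(x) dx + [u'(x) v(x)]_0^3/2.
Choose V so that boundary terms are either known or forced to vanish.
u is Dirichlet: u(0) = u(3/2) = 0. Let V = H^1_0(0, 3/2); then v(0) = v(3/2) = 0, and [u' v]_0^3/2 = 0.
Weak formulation: find u (satisfying any essential BC) such that ∫_0^3/2 u'(x) v'(x) dx = ∫_0^3/2 f v dx for all v ∈ V.
Substituting f(x) = 6*sin(4*π*x/3), the right-hand side is ∫_0^3/2 (6*sin(4*π*x/3)) v dx.


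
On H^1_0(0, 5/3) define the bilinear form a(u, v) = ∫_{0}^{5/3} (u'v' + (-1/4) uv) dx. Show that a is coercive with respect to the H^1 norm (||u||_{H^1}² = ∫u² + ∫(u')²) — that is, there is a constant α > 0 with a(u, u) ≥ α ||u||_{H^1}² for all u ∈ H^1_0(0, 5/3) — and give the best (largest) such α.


α = (-25 + 36*π^2)/(4*(25 + 9*π^2))

Coercivity of a(·,·) on H^1_0(0, 5/3) means a(u, u) ≥ α ||u||_{H^1}² for every u ∈ H^1_0.
The interval has length L = 5/3, and Poincaré/coercivity depend only on L. Here a(u, u) = ∫(u')² + (-1/4)·∫u².
Here c = -1/4 < 0 with |c| < (π/L)² = 9*π^2/25, so coercivity still holds. The condition a(u,u) ≥ α||u||_{H^1}² reads (1−α)∫(u')² ≥ (α−c)∫u². Any admissible α is ≤ 1 (rapidly oscillating u have ∫u²/∫(u')² → 0), and α = 1 would force 0 ≥ (1−c)∫u², impossible since c < 1; so 1−α > 0. By the sharp Poincaré inequality on H^1_0 of an interval of length L, ∫(u')² ≥ (π/L)²∫u² with equality for the first sine mode sin(π(x−x₀)/L) (x₀ the left endpoint), so the inequality holds for all u iff (1−α)(π/L)² ≥ α − c, i.e. α ≤ ((π/L)² + c)/((π/L)² + 1) = (1 + c(L/π)²)/(1 + (L/π)²). (Direct route, valid since c ≤ 0: Poincaré gives c∫u² ≥ c(L/π)²∫(u')², so a(u,u) ≥ (1 + c(L/π)²)∫(u')², while ||u||_{H^1}² ≤ (1 + (L/π)²)∫(u')²; dividing yields the same α.) With (π/L)² = 9*π^2/25 and c = -1/4, the largest admissible constant is α = ((π/L)² + c)/((π/L)² + 1).
Simplifying, α = (-25 + 36*π^2)/(4*(25 + 9*π^2)).


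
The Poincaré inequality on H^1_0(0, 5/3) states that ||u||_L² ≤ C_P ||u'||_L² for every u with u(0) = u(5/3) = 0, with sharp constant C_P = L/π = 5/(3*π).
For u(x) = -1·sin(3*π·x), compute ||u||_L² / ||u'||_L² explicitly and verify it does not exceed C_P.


||u||_L² / ||u'||_L² = 1/(3*π) < C_P = 5/(3*π).

u(x) = -1·sin(3*π·x), so u'(x) = -3*π*cos(3*π*x).
Writing u(x) = A·sin(kπx/L) with A = -1 and k = 5, use ∫_0^L sin²(kπx/L) dx = L/2 and ∫_0^L cos²(kπx/L) dx = L/2.
u² = 1·sin²(3*π·x) and (u')² = 9*π^2·cos²(3*π·x), and each of sin², cos² integrates to L/2 = 5/6 over (0, 5/3).
∫_0^5/3 u² dx = 5/6, so ||u||_L² = sqrt(30)/6.
∫_0^5/3 (u')² dx = 15*π^2/2, so ||u'||_L² = sqrt(30)*π/2.
Ratio ||u||_L² / ||u'||_L² = 1/(3*π).
Sharp Poincaré constant on H^1_0(0, 5/3) is C_P = L/π = 5/(3*π), achieved by sin(3*π/5·x).
This is the k = 5 harmonic; the ratio L/(kπ) is strictly less than C_P = L/π, consistent with the sharp inequality ||u||_L² ≤ C_P ||u'||_L².


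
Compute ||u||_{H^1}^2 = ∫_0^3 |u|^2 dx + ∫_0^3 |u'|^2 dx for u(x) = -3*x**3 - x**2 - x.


||u||_{H^1}^2 = 617061/70

The H^1 norm (squared) on an interval (0, L) is
  ||u||_{H^1}^2 = ∫_0^L u(x)^2 dx + ∫_0^L u'(x)^2 dx.
Compute u'(x) = -9*x**2 - 2*x - 1.
Then u(x)^2 = 9*x**6 + 6*x**5 + 7*x**4 + 2*x**3 + x**2 and u'(x)^2 = 81*x**4 + 36*x**3 + 22*x**2 + 4*x + 1.
Integrate each monomial from 0 to 3 using ∫_0^3 c·x^n dx = c·3^(n+1)/(n+1):
  ∫_0^3 u(x)^2 dx = ∫_0^3 (9*x^6 + 6*x^5 + 7*x^4 + 2*x^3 + x^2) dx. Term by term:
    ∫_0^3 9*x^6 dx = 19683/7;  ∫_0^3 6*x^5 dx = 729;  ∫_0^3 7*x^4 dx = 1701/5;
    ∫_0^3 2*x^3 dx = 81/2;  ∫_0^3 x^2 dx = 9.
  Sum: 19683/7 + 729 + 1701/5 + 81/2 + 9 = 275139/70.
  ∫_0^3 u'(x)^2 dx = ∫_0^3 (81*x^4 + 36*x^3 + 22*x^2 + 4*x + 1) dx. Term by term:
    ∫_0^3 81*x^4 dx = 19683/5;  ∫_0^3 36*x^3 dx = 729;  ∫_0^3 22*x^2 dx = 198;
    ∫_0^3 4*x dx = 18;  ∫_0^3 1 dx = 3.
  Sum: 19683/5 + 729 + 198 + 18 + 3 = 24423/5.
Adding: ||u||_{H^1}^2 = 275139/70 + 24423/5 = 617061/70.


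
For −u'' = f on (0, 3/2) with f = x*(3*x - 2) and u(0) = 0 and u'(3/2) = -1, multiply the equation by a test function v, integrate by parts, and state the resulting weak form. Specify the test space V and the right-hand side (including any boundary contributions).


V = {v ∈ H^1(0, 3/2) : v(0) = 0} (test functions vanish at x = 0 where u is specified); weak form: ∫_0^3/2 u'v' dx = ∫_0^3/2 (x*(3*x - 2)) v dx − v(3/2) for all v ∈ V.

Multiply both sides by a test function v and integrate from 0 to 3/2:
  ∫_0^3/2 −u''(x) v(x) dx = ∫_0^3/2 f(x) v(x) dx.
Integrate the LHS by parts once:
  ∫_0^3/2 −u'' v dx = −[u'(x) v(x)]_0^3/2 + ∫_0^3/2 u'(x) v'(x) dx.
Thus ∫_0^3/2 u'(x) v'(x) dx = ∫_0^3/2 f(x) v(x) dx + [u'(x) v(x)]_0^3/2.
Choose V so that boundary terms are either known or forced to vanish.
Mixed BC: u(0) = 0 (Dirichlet) and u'(3/2) = -1 (Neumann). Define V = {v ∈ H^1(0, 3/2) : v(0) = 0}. Then [u' v]_0^3/2 = u'(3/2)·v(3/2) − u'(0)·0 = − v(3/2).
Weak formulation: find u (satisfying any essential BC) such that ∫_0^3/2 u'(x) v'(x) dx = ∫_0^3/2 f v dx − v(3/2) for all v ∈ V (Dirichlet at 0 absorbed into V; Neumann datum at x = 3/2 contributes the boundary term).
Substituting f(x) = x*(3*x - 2), the right-hand side is ∫_0^3/2 (x*(3*x - 2)) v dx − v(3/2).


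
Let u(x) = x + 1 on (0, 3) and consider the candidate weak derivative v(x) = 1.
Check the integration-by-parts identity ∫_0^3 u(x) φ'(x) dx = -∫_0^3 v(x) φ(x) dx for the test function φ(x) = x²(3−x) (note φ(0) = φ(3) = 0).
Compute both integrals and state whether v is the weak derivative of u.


LHS = -27/4, RHS = -27/4. Yes, v = u' weakly.

u(x) = x + 1, classical derivative u'(x) = 1.
φ(x) = x²(3−x), so φ'(x) = 3*x*(2 - x).
Note φ(0) = φ(3) = 0, so the boundary term u·φ vanishes.
LHS = ∫_0^3 u(x) φ'(x) dx = ∫_0^3 (-3*x^3 + 3*x^2 + 6*x) dx. Term by term:
  ∫_0^3 -3*x^3 dx = -243/4;  ∫_0^3 3*x^2 dx = 27;  ∫_0^3 6*x dx = 27.
Sum: -243/4 + 27 + 27 = -27/4.
So LHS = -27/4.
∫_0^3 v(x) φ(x) dx = ∫_0^3 (-x^3 + 3*x^2) dx. Term by term:
  ∫_0^3 -x^3 dx = -81/4;  ∫_0^3 3*x^2 dx = 27.
Sum: -81/4 + 27 = 27/4.
So RHS = -∫_0^3 v(x) φ(x) dx = -27/4.
LHS = RHS, so the identity holds for this test φ.
Moreover u is smooth here and v(x) = u'(x) = 1 pointwise, so the identity holds for every test function. Hence v is the weak derivative of u.


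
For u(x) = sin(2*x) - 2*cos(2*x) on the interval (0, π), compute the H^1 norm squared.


||u||_{H^1(0,π)}^2 = 25*π/2

u'(x) = 4*sin(2*x) + 2*cos(2*x).
Expand u² and (u')² and integrate term by term on (0, π), using: for integers n ≥ 1, ∫_0^π sin²(nx) dx = ∫_0^π cos²(nx) dx = π/2; for n ≠ n', ∫_0^π sin(nx)sin(n'x) dx = ∫_0^π cos(nx)cos(n'x) dx = 0; and by product-to-sum, ∫_0^π sin(nx)cos(n'x) dx = ½∫_0^π [sin((n+n')x) + sin((n−n')x)] dx, which is 0 when n+n' is even and 2n/(n²−n'²) when n+n' is odd (it need not vanish on (0, π)).
  u² squared terms: (-2)²·∫cos(2x)² dx = 4·π/2 = 2*π;  (1)²·∫sin(2x)² dx = 1·π/2 = π/2.
  u² cross terms: 2·(-2)·(1)·∫cos(2x)·sin(2x) dx = -4·(0) = 0.
  So ∫_0^π u² dx = 2*π + π/2 + 0 = 5*π/2.
  (u')² squared terms: (2)²·∫cos(2x)² dx = 4·π/2 = 2*π;  (4)²·∫sin(2x)² dx = 16·π/2 = 8*π.
  (u')² cross terms: 2·(2)·(4)·∫cos(2x)·sin(2x) dx = 16·(0) = 0.
  So ∫_0^π (u')² dx = 2*π + 8*π + 0 = 10*π.
||u||_{H^1}^2 = (5*π/2) + (10*π) = 25*π/2.


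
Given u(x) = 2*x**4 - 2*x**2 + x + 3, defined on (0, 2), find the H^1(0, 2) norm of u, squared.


||u||_{H^1}^2 = 47896/45

The H^1 norm (squared) on an interval (0, L) is
  ||u||_{H^1}^2 = ∫_0^L u(x)^2 dx + ∫_0^L u'(x)^2 dx.
Compute u'(x) = 8*x**3 - 4*x + 1.
Then u(x)^2 = 4*x**8 - 8*x**6 + 4*x**5 + 16*x**4 - 4*x**3 - 11*x**2 + 6*x + 9 and u'(x)^2 = 64*x**6 - 64*x**4 + 16*x**3 + 16*x**2 - 8*x + 1.
Integrate each monomial from 0 to 2 using ∫_0^2 c·x^n dx = c·2^(n+1)/(n+1):
  ∫_0^2 u(x)^2 dx = ∫_0^2 (4*x^8 - 8*x^6 + 4*x^5 + 16*x^4 - 4*x^3 - 11*x^2 + 6*x + 9) dx. Term by term:
    ∫_0^2 4*x^8 dx = 2048/9;  ∫_0^2 -8*x^6 dx = -1024/7;  ∫_0^2 4*x^5 dx = 128/3;
    ∫_0^2 16*x^4 dx = 512/5;  ∫_0^2 -4*x^3 dx = -16;  ∫_0^2 -11*x^2 dx = -88/3;
    ∫_0^2 6*x dx = 12;  ∫_0^2 9 dx = 18.
  Sum: 2048/9 − 1024/7 + 128/3 + 512/5 − 16 − 88/3 + 12 + 18 = 66466/315.
  ∫_0^2 u'(x)^2 dx = ∫_0^2 (64*x^6 - 64*x^4 + 16*x^3 + 16*x^2 - 8*x + 1) dx. Term by term:
    ∫_0^2 64*x^6 dx = 8192/7;  ∫_0^2 -64*x^4 dx = -2048/5;  ∫_0^2 16*x^3 dx = 64;
    ∫_0^2 16*x^2 dx = 128/3;  ∫_0^2 -8*x dx = -16;  ∫_0^2 1 dx = 2.
  Sum: 8192/7 − 2048/5 + 64 + 128/3 − 16 + 2 = 89602/105.
Adding: ||u||_{H^1}^2 = 66466/315 + 89602/105 = 47896/45.


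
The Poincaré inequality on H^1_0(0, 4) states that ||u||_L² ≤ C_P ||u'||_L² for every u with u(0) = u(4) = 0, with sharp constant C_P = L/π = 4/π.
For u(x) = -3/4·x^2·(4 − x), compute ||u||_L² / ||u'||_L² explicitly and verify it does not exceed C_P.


||u||_L² / ||u'||_L² = 2*sqrt(14)/7 < C_P = 4/π.

u(x) = -3/4·x^2·(4 − x), so u'(x) = 3*x*(3*x - 8)/4.
u(x) = -3/4·x^2·(4 − x) vanishes at x = 0 and x = 4, so u ∈ H^1_0(0, 4). Differentiate via the product rule and integrate the resulting polynomials term by term.
  ∫_0^4 u² dx = ∫_0^4 (9*x^6/16 - 9*x^5/2 + 9*x^4) dx. Term by term:
    ∫_0^4 9*x^6/16 dx = 9216/7;  ∫_0^4 -9*x^5/2 dx = -3072;  ∫_0^4 9*x^4 dx = 9216/5.
  Sum: 9216/7 − 3072 + 9216/5 = 3072/35.
  ∫_0^4 (u')² dx = ∫_0^4 (81*x^4/16 - 27*x^3 + 36*x^2) dx. Term by term:
    ∫_0^4 81*x^4/16 dx = 5184/5;  ∫_0^4 -27*x^3 dx = -1728;  ∫_0^4 36*x^2 dx = 768.
  Sum: 5184/5 − 1728 + 768 = 384/5.
∫_0^4 u² dx = 3072/35, so ||u||_L² = 32*sqrt(105)/35.
∫_0^4 (u')² dx = 384/5, so ||u'||_L² = 8*sqrt(30)/5.
Ratio ||u||_L² / ||u'||_L² = 2*sqrt(14)/7.
Sharp Poincaré constant on H^1_0(0, 4) is C_P = L/π = 4/π, achieved by sin(π/4·x).
A polynomial bump cannot attain the sharp Poincaré constant (only the first sine eigenfunction does), so the ratio is strictly less than C_P, consistent with ||u||_L² ≤ C_P ||u'||_L².


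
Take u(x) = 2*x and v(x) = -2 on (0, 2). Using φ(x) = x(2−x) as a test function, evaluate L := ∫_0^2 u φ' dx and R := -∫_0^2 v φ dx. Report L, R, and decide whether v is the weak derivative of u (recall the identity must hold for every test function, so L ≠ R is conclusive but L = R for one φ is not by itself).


LHS = -8/3, RHS = 8/3. No, v is not the weak derivative of u.

u(x) = 2*x, classical derivative u'(x) = 2.
φ(x) = x(2−x), so φ'(x) = 2 - 2*x.
Note φ(0) = φ(2) = 0, so the boundary term u·φ vanishes.
LHS = ∫_0^2 u(x) φ'(x) dx = ∫_0^2 (-4*x^2 + 4*x) dx. Term by term:
  ∫_0^2 -4*x^2 dx = -32/3;  ∫_0^2 4*x dx = 8.
Sum: -32/3 + 8 = -8/3.
So LHS = -8/3.
∫_0^2 v(x) φ(x) dx = ∫_0^2 (2*x^2 - 4*x) dx. Term by term:
  ∫_0^2 2*x^2 dx = 16/3;  ∫_0^2 -4*x dx = -8.
Sum: 16/3 − 8 = -8/3.
So RHS = -∫_0^2 v(x) φ(x) dx = 8/3.
LHS − RHS = -16/3 ≠ 0, so the identity fails.
(For a valid weak derivative the identity must hold for EVERY test function, in particular this one. The failure shows v is NOT the weak derivative of u.)
Correct weak derivative would be u'(x) = 2.


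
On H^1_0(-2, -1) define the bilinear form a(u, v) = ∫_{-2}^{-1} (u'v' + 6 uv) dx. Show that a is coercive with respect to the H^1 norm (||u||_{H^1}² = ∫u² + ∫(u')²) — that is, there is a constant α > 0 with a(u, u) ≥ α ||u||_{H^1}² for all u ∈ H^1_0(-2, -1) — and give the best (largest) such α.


α = 1

Coercivity of a(·,·) on H^1_0(-2, -1) means a(u, u) ≥ α ||u||_{H^1}² for every u ∈ H^1_0.
The interval has length L = 1, and Poincaré/coercivity depend only on L. Here a(u, u) = ∫(u')² + (6)·∫u².
Here c = 6 ≥ 1, so a(u,u) = ∫(u')² + c∫u² ≥ ∫(u')² + ∫u² = ||u||_{H^1}², i.e. α = 1 works. No larger α is possible: a(u,u) ≥ α||u||_{H^1}² means (1−α)∫(u')² ≥ (α−c)∫u², and for the modes u_n = sin(nπ(x−x₀)/L) (x₀ the left endpoint) one has ∫u_n²/∫(u_n')² = (L/(nπ))² → 0, so a(u_n,u_n)/||u_n||_{H^1}² → 1. Hence the optimal constant is α = 1.
Therefore α = 1.


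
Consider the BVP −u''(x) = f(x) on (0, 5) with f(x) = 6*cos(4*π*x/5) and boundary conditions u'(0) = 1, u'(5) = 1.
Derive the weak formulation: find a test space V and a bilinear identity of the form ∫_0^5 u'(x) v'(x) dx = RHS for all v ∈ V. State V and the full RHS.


V = H^1(0, 5) (v unrestricted at boundary; u is determined up to an additive constant); weak form: ∫_0^5 u'v' dx = ∫_0^5 (6*cos(4*π*x/5)) v dx + v(5) − v(0) for all v ∈ V.

Multiply both sides by a test function v and integrate from 0 to 5:
  ∫_0^5 −u''(x) v(x) dx = ∫_0^5 f(x) v(x) dx.
Integrate the LHS by parts once:
  ∫_0^5 −u'' v dx = −[u'(x) v(x)]_0^5 + ∫_0^5 u'(x) v'(x) dx.
Thus ∫_0^5 u'(x) v'(x) dx = ∫_0^5 f(x) v(x) dx + [u'(x) v(x)]_0^5.
Choose V so that boundary terms are either known or forced to vanish.
u has inhomogeneous Neumann u'(0) = 1, u'(5) = 1. [u' v]_0^5 = (1)·v(5) − (1)·v(0) = v(5) − v(0). Take V = H^1(0, 5); boundary term becomes part of RHS.
Weak formulation: find u (satisfying any essential BC) such that ∫_0^5 u'(x) v'(x) dx = ∫_0^5 f v dx + v(5) − v(0) for all v ∈ V (Neumann data are natural BCs: they enter the RHS as boundary terms).
Substituting f(x) = 6*cos(4*π*x/5), the right-hand side is ∫_0^5 (6*cos(4*π*x/5)) v dx + v(5) − v(0).
Compatibility check (pure Neumann): taking v ≡ 1 ∈ V gives 0 = ∫_0^5 f dx + (1) − (1), i.e. ∫_0^5 f dx must equal u'(0) − u'(5) = 0. Indeed ∫_0^5 (6*cos(4*π*x/5)) dx = 0, so the data are compatible. The solution is then unique only up to an additive constant (fix it e.g. by requiring ∫_0^5 u dx = 0).


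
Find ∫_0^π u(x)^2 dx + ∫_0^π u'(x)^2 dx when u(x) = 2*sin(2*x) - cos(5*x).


||u||_{H^1(0,π)}^2 = 416/21 + 23*π

u'(x) = 5*sin(5*x) + 4*cos(2*x).
Expand u² and (u')² and integrate term by term on (0, π), using: for integers n ≥ 1, ∫_0^π sin²(nx) dx = ∫_0^π cos²(nx) dx = π/2; for n ≠ n', ∫_0^π sin(nx)sin(n'x) dx = ∫_0^π cos(nx)cos(n'x) dx = 0; and by product-to-sum, ∫_0^π sin(nx)cos(n'x) dx = ½∫_0^π [sin((n+n')x) + sin((n−n')x)] dx, which is 0 when n+n' is even and 2n/(n²−n'²) when n+n' is odd (it need not vanish on (0, π)).
  u² squared terms: (-1)²·∫cos(5x)² dx = 1·π/2 = π/2;  (2)²·∫sin(2x)² dx = 4·π/2 = 2*π.
  u² cross terms: 2·(-1)·(2)·∫cos(5x)·sin(2x) dx = -4·(-4/21) = 16/21.
  So ∫_0^π u² dx = π/2 + 2*π + 16/21 = 16/21 + 5*π/2.
  (u')² squared terms: (4)²·∫cos(2x)² dx = 16·π/2 = 8*π;  (5)²·∫sin(5x)² dx = 25·π/2 = 25*π/2.
  (u')² cross terms: 2·(4)·(5)·∫cos(2x)·sin(5x) dx = 40·(10/21) = 400/21.
  So ∫_0^π (u')² dx = 8*π + 25*π/2 + 400/21 = 400/21 + 41*π/2.
||u||_{H^1}^2 = (16/21 + 5*π/2) + (400/21 + 41*π/2) = 416/21 + 23*π.


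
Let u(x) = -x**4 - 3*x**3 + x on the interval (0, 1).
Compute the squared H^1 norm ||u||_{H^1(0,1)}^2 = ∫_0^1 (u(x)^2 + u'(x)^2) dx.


||u||_{H^1}^2 = 6157/252

The H^1 norm (squared) on an interval (0, L) is
  ||u||_{H^1}^2 = ∫_0^L u(x)^2 dx + ∫_0^L u'(x)^2 dx.
Compute u'(x) = -4*x**3 - 9*x**2 + 1.
Then u(x)^2 = x**8 + 6*x**7 + 9*x**6 - 2*x**5 - 6*x**4 + x**2 and u'(x)^2 = 16*x**6 + 72*x**5 + 81*x**4 - 8*x**3 - 18*x**2 + 1.
Integrate each monomial from 0 to 1 using ∫_0^1 c·x^n dx = c·1^(n+1)/(n+1):
  ∫_0^1 u(x)^2 dx = ∫_0^1 (x^8 + 6*x^7 + 9*x^6 - 2*x^5 - 6*x^4 + x^2) dx. Term by term:
    ∫_0^1 x^8 dx = 1/9;  ∫_0^1 6*x^7 dx = 3/4;  ∫_0^1 9*x^6 dx = 9/7;
    ∫_0^1 -2*x^5 dx = -1/3;  ∫_0^1 -6*x^4 dx = -6/5;  ∫_0^1 x^2 dx = 1/3.
  Sum: 1/9 + 3/4 + 9/7 − 1/3 − 6/5 + 1/3 = 1193/1260.
  ∫_0^1 u'(x)^2 dx = ∫_0^1 (16*x^6 + 72*x^5 + 81*x^4 - 8*x^3 - 18*x^2 + 1) dx. Term by term:
    ∫_0^1 16*x^6 dx = 16/7;  ∫_0^1 72*x^5 dx = 12;  ∫_0^1 81*x^4 dx = 81/5;
    ∫_0^1 -8*x^3 dx = -2;  ∫_0^1 -18*x^2 dx = -6;  ∫_0^1 1 dx = 1.
  Sum: 16/7 + 12 + 81/5 − 2 − 6 + 1 = 822/35.
Adding: ||u||_{H^1}^2 = 1193/1260 + 822/35 = 6157/252.


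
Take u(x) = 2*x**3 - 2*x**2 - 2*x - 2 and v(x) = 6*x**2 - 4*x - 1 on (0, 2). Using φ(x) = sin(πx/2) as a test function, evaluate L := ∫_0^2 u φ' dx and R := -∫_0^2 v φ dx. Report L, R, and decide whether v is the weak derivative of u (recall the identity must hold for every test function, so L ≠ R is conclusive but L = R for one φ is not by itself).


LHS = -24/π + 192/π^3, RHS = -28/π + 192/π^3. No, v is not the weak derivative of u.

u(x) = 2*x**3 - 2*x**2 - 2*x - 2, classical derivative u'(x) = 6*x**2 - 4*x - 2.
φ(x) = sin(πx/2), so φ'(x) = π*cos(π*x/2)/2.
Note φ(0) = φ(2) = 0, so the boundary term u·φ vanishes.
LHS = ∫_0^2 u(x) φ'(x) dx = ∫_0^2 (π*x^3*cos(π*x/2) - π*x^2*cos(π*x/2) - π*x*cos(π*x/2) - π*cos(π*x/2)) dx. Term by term:
  ∫_0^2 -π*cos(π*x/2) dx = 0;  ∫_0^2 π*x^3*cos(π*x/2) dx = -48/π + 192/π^3;  ∫_0^2 -π*x*cos(π*x/2) dx = 8/π;
  ∫_0^2 -π*x^2*cos(π*x/2) dx = 16/π.
Sum: 0 + -48/π + 192/π^3 + 8/π + 16/π = -24/π + 192/π^3.
So LHS = -24/π + 192/π^3.
∫_0^2 v(x) φ(x) dx = ∫_0^2 (6*x^2*sin(π*x/2) - 4*x*sin(π*x/2) - sin(π*x/2)) dx. Term by term:
  ∫_0^2 -sin(π*x/2) dx = -4/π;  ∫_0^2 -4*x*sin(π*x/2) dx = -16/π;  ∫_0^2 6*x^2*sin(π*x/2) dx = -192/π^3 + 48/π.
Sum: -4/π − 16/π + -192/π^3 + 48/π = -192/π^3 + 28/π.
So RHS = -∫_0^2 v(x) φ(x) dx = -28/π + 192/π^3.
LHS − RHS = 4/π ≠ 0, so the identity fails.
(For a valid weak derivative the identity must hold for EVERY test function, in particular this one. The failure shows v is NOT the weak derivative of u.)
Correct weak derivative would be u'(x) = 6*x**2 - 4*x - 2.


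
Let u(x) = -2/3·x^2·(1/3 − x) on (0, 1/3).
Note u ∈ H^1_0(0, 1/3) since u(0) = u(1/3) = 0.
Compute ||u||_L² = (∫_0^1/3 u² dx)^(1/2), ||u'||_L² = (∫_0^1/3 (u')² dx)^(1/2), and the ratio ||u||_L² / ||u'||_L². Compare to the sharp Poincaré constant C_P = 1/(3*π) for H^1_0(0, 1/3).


||u||_L² / ||u'||_L² = sqrt(14)/42 < C_P = 1/(3*π).

u(x) = -2/3·x^2·(1/3 − x), so u'(x) = 2*x*(9*x - 2)/9.
u(x) = -2/3·x^2·(1/3 − x) vanishes at x = 0 and x = 1/3, so u ∈ H^1_0(0, 1/3). Differentiate via the product rule and integrate the resulting polynomials term by term.
  ∫_0^1/3 u² dx = ∫_0^1/3 (4*x^6/9 - 8*x^5/27 + 4*x^4/81) dx. Term by term:
    ∫_0^1/3 4*x^6/9 dx = 4/137781;  ∫_0^1/3 -8*x^5/27 dx = -4/59049;  ∫_0^1/3 4*x^4/81 dx = 4/98415.
  Sum: 4/137781 − 4/59049 + 4/98415 = 4/2066715.
  ∫_0^1/3 (u')² dx = ∫_0^1/3 (4*x^4 - 16*x^3/9 + 16*x^2/81) dx. Term by term:
    ∫_0^1/3 4*x^4 dx = 4/1215;  ∫_0^1/3 -16*x^3/9 dx = -4/729;  ∫_0^1/3 16*x^2/81 dx = 16/6561.
  Sum: 4/1215 − 4/729 + 16/6561 = 8/32805.
∫_0^1/3 u² dx = 4/2066715, so ||u||_L² = 2*sqrt(35)/8505.
∫_0^1/3 (u')² dx = 8/32805, so ||u'||_L² = 2*sqrt(10)/405.
Ratio ||u||_L² / ||u'||_L² = sqrt(14)/42.
Sharp Poincaré constant on H^1_0(0, 1/3) is C_P = L/π = 1/(3*π), achieved by sin(3*π·x).
A polynomial bump cannot attain the sharp Poincaré constant (only the first sine eigenfunction does), so the ratio is strictly less than C_P, consistent with ||u||_L² ≤ C_P ||u'||_L².


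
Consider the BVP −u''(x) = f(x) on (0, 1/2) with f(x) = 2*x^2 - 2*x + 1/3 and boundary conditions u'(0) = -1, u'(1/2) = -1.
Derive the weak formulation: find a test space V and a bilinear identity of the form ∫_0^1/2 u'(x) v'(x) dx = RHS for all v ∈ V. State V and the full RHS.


V = H^1(0, 1/2) (v unrestricted at boundary; u is determined up to an additive constant); weak form: ∫_0^1/2 u'v' dx = ∫_0^1/2 (2*x^2 - 2*x + 1/3) v dx − v(1/2) + v(0) for all v ∈ V.

Multiply both sides by a test function v and integrate from 0 to 1/2:
  ∫_0^1/2 −u''(x) v(x) dx = ∫_0^1/2 f(x) v(x) dx.
Integrate the LHS by parts once:
  ∫_0^1/2 −u'' v dx = −[u'(x) v(x)]_0^1/2 + ∫_0^1/2 u'(x) v'(x) dx.
Thus ∫_0^1/2 u'(x) v'(x) dx = ∫_0^1/2 f(x) v(x) dx + [u'(x) v(x)]_0^1/2.
Choose V so that boundary terms are either known or forced to vanish.
u has inhomogeneous Neumann u'(0) = -1, u'(1/2) = -1. [u' v]_0^1/2 = (-1)·v(1/2) − (-1)·v(0) = − v(1/2) + v(0). Take V = H^1(0, 1/2); boundary term becomes part of RHS.
Weak formulation: find u (satisfying any essential BC) such that ∫_0^1/2 u'(x) v'(x) dx = ∫_0^1/2 f v dx − v(1/2) + v(0) for all v ∈ V (Neumann data are natural BCs: they enter the RHS as boundary terms).
Substituting f(x) = 2*x^2 - 2*x + 1/3, the right-hand side is ∫_0^1/2 (2*x^2 - 2*x + 1/3) v dx − v(1/2) + v(0).
Compatibility check (pure Neumann): taking v ≡ 1 ∈ V gives 0 = ∫_0^1/2 f dx + (-1) − (-1), i.e. ∫_0^1/2 f dx must equal u'(0) − u'(1/2) = 0. Indeed ∫_0^1/2 (2*x^2 - 2*x + 1/3) dx = 0, so the data are compatible. The solution is then unique only up to an additive constant (fix it e.g. by requiring ∫_0^1/2 u dx = 0).


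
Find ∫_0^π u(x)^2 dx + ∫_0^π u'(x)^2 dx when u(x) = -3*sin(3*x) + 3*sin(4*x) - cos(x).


||u||_{H^1(0,π)}^2 = -32/5 + 245*π/2

u'(x) = sin(x) - 9*cos(3*x) + 12*cos(4*x).
Expand u² and (u')² and integrate term by term on (0, π), using: for integers n ≥ 1, ∫_0^π sin²(nx) dx = ∫_0^π cos²(nx) dx = π/2; for n ≠ n', ∫_0^π sin(nx)sin(n'x) dx = ∫_0^π cos(nx)cos(n'x) dx = 0; and by product-to-sum, ∫_0^π sin(nx)cos(n'x) dx = ½∫_0^π [sin((n+n')x) + sin((n−n')x)] dx, which is 0 when n+n' is even and 2n/(n²−n'²) when n+n' is odd (it need not vanish on (0, π)).
  u² squared terms: (-1)²·∫cos(x)² dx = 1·π/2 = π/2;  (-3)²·∫sin(3x)² dx = 9·π/2 = 9*π/2;  (3)²·∫sin(4x)² dx = 9·π/2 = 9*π/2.
  u² cross terms: 2·(-1)·(-3)·∫cos(x)·sin(3x) dx = 6·(0) = 0;  2·(-1)·(3)·∫cos(x)·sin(4x) dx = -6·(8/15) = -16/5;  2·(-3)·(3)·∫sin(3x)·sin(4x) dx = -18·(0) = 0.
  So ∫_0^π u² dx = π/2 + 9*π/2 + 9*π/2 + 0 − 16/5 + 0 = -16/5 + 19*π/2.
  (u')² squared terms: (-9)²·∫cos(3x)² dx = 81·π/2 = 81*π/2;  (12)²·∫cos(4x)² dx = 144·π/2 = 72*π;  (1)²·∫sin(x)² dx = 1·π/2 = π/2.
  (u')² cross terms: 2·(-9)·(12)·∫cos(3x)·cos(4x) dx = -216·(0) = 0;  2·(-9)·(1)·∫cos(3x)·sin(x) dx = -18·(0) = 0;  2·(12)·(1)·∫cos(4x)·sin(x) dx = 24·(-2/15) = -16/5.
  So ∫_0^π (u')² dx = 81*π/2 + 72*π + π/2 + 0 + 0 − 16/5 = -16/5 + 113*π.
||u||_{H^1}^2 = (-16/5 + 19*π/2) + (-16/5 + 113*π) = -32/5 + 245*π/2.


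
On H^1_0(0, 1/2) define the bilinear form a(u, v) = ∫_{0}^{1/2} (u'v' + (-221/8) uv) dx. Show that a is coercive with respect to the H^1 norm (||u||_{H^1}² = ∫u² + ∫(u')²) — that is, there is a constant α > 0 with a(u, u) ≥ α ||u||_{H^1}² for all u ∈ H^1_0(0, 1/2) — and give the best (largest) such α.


α = (-221 + 32*π^2)/(8*(1 + 4*π^2))

Coercivity of a(·,·) on H^1_0(0, 1/2) means a(u, u) ≥ α ||u||_{H^1}² for every u ∈ H^1_0.
The interval has length L = 1/2, and Poincaré/coercivity depend only on L. Here a(u, u) = ∫(u')² + (-221/8)·∫u².
Here c = -221/8 < 0 with |c| < (π/L)² = 4*π^2, so coercivity still holds. The condition a(u,u) ≥ α||u||_{H^1}² reads (1−α)∫(u')² ≥ (α−c)∫u². Any admissible α is ≤ 1 (rapidly oscillating u have ∫u²/∫(u')² → 0), and α = 1 would force 0 ≥ (1−c)∫u², impossible since c < 1; so 1−α > 0. By the sharp Poincaré inequality on H^1_0 of an interval of length L, ∫(u')² ≥ (π/L)²∫u² with equality for the first sine mode sin(π(x−x₀)/L) (x₀ the left endpoint), so the inequality holds for all u iff (1−α)(π/L)² ≥ α − c, i.e. α ≤ ((π/L)² + c)/((π/L)² + 1) = (1 + c(L/π)²)/(1 + (L/π)²). (Direct route, valid since c ≤ 0: Poincaré gives c∫u² ≥ c(L/π)²∫(u')², so a(u,u) ≥ (1 + c(L/π)²)∫(u')², while ||u||_{H^1}² ≤ (1 + (L/π)²)∫(u')²; dividing yields the same α.) With (π/L)² = 4*π^2 and c = -221/8, the largest admissible constant is α = ((π/L)² + c)/((π/L)² + 1).
Simplifying, α = (-221 + 32*π^2)/(8*(1 + 4*π^2)).
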